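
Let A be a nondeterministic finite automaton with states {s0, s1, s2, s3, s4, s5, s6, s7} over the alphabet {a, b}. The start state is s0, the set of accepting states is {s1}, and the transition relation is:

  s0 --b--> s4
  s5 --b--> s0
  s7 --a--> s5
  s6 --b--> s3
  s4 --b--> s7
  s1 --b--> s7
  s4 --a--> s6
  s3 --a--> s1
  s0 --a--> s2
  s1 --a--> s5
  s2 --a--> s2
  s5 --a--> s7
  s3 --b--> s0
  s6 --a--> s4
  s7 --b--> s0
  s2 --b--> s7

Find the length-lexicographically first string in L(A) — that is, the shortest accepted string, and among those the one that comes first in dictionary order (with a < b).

A breadth-first search from s0 reaches an accepting state first via the path s0 → s4 → s6 → s3 → s1 on input baba.
No string of length < 4 is accepted (BFS exhausts all shorter strings without reaching an accepting state), and baba is the lexicographically least accepting string of length 4.

baba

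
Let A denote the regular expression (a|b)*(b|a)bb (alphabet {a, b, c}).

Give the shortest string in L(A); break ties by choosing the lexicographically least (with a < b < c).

abb

By inspection of the expression, no string of length less than 3 matches, and abb is the lexicographically first match of length 3.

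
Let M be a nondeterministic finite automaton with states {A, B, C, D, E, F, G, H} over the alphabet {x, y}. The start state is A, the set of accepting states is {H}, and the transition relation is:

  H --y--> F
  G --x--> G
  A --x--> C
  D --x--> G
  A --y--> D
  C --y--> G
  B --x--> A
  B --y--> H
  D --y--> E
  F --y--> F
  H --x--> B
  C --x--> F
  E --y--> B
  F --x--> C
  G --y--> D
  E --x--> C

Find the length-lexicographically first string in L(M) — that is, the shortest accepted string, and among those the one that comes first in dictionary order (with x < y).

A breadth-first search from A reaches an accepting state first via the path A → D → E → B → H on input yyyy.
No string of length < 4 is accepted (BFS exhausts all shorter strings without reaching an accepting state), and yyyy is the lexicographically least accepting string of length 4.

yyyy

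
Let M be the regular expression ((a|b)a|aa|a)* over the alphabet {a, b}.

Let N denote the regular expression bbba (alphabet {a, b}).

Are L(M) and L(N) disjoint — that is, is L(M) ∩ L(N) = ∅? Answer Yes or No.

Converting the expression M to a DFA (subset construction, then merging equivalent states) gives the minimal DFA with states {m0, m1, m2}, start state m0, accepting states {m0} and transitions m0: a→m0, b→m1; m1: a→m0, b→m2; m2: a→m2, b→m2.
Converting the expression N to a DFA (subset construction, then merging equivalent states) gives the minimal DFA with states {n0, n1, n2, n3, n4, n5}, start state n0, accepting states {n5} and transitions n0: a→n1, b→n2; n1: a→n1, b→n1; n2: a→n1, b→n3; n3: a→n1, b→n4; n4: a→n5, b→n1; n5: a→n1, b→n1.
Exploring the product automaton M × N from the start pair (m0, n0), following both machines on each input symbol, reaches 8 state pairs: (m0, n0), (m0, n1), (m1, n2), (m1, n1), (m2, n3), (m2, n1), (m2, n4), (m2, n5).
M accepts in {m0} and N accepts in {n5}; no reachable pair has both components accepting, so no string drives both machines to acceptance simultaneously and L(M) ∩ L(N) = ∅.
So no string is accepted by both, and the intersection is empty.

Yes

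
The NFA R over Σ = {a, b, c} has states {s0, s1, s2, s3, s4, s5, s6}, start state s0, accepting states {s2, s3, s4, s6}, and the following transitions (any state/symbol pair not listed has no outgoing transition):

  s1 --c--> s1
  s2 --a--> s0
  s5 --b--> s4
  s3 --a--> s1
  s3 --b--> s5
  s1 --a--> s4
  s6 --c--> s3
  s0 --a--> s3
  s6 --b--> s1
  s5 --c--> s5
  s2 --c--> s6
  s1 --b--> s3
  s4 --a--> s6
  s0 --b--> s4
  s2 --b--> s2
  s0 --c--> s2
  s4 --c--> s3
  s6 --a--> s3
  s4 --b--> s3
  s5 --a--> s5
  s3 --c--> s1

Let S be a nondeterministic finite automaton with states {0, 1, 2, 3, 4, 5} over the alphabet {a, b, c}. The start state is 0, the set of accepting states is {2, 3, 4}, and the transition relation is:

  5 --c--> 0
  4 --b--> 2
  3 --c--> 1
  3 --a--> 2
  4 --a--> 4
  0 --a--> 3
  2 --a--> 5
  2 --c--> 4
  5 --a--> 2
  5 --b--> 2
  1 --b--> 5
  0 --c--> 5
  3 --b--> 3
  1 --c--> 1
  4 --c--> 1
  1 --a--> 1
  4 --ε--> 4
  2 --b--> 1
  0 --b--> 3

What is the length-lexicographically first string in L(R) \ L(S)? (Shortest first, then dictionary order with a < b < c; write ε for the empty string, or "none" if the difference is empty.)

c

The string c is accepted by R but not by S.
No shorter string lies in the difference, and c is the lexicographically first length-1 string in L(R) \ L(S).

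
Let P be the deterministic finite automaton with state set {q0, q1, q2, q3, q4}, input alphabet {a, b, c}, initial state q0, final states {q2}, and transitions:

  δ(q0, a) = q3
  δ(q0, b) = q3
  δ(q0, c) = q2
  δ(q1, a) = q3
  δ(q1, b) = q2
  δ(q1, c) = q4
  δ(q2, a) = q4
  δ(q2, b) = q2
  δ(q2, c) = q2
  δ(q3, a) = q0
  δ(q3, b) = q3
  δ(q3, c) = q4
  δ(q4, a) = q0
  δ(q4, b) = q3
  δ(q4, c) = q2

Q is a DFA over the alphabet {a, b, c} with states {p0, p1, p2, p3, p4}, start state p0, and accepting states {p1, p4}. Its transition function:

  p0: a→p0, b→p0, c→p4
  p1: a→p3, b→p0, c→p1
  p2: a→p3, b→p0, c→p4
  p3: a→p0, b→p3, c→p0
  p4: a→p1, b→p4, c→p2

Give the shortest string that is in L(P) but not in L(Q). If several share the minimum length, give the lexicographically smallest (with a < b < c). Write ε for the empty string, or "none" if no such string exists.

cc

The string cc is accepted by P but not by Q.
No shorter string lies in the difference, and cc is the lexicographically first length-2 string in L(P) \ L(Q).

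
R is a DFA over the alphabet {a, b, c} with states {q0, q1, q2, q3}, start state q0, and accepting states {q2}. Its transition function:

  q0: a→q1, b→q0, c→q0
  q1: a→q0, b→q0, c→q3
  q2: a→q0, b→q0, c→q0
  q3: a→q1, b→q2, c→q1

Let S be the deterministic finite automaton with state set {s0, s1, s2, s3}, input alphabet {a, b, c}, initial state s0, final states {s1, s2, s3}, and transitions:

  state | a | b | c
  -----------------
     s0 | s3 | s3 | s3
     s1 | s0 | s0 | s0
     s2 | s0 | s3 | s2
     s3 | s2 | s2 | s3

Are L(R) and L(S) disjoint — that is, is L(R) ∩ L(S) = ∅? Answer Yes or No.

The string acb is accepted by both R and S.
Hence L(R) ∩ L(S) ≠ ∅.

No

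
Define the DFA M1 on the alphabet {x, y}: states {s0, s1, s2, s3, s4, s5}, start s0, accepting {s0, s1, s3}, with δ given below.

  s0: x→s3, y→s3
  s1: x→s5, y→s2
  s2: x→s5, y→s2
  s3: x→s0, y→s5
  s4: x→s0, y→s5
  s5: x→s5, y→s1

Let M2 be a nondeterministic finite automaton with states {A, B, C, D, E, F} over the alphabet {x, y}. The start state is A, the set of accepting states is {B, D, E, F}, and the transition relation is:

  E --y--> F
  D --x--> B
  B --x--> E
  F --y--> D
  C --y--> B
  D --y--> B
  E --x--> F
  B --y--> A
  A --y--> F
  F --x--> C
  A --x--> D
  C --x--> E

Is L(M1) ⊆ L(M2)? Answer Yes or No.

The empty string ε is in L(M1) but not in L(M2).
So L(M1) ⊄ L(M2).

No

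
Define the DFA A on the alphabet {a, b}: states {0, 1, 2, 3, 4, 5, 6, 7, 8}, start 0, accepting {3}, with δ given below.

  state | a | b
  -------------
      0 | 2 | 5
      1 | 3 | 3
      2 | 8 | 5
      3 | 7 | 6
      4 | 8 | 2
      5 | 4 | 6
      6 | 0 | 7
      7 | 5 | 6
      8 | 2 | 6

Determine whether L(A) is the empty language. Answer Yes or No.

The states reachable from the start state are {0, 2, 4, 5, 6, 7, 8}.
None of the accepting states {3} is reachable, so no string is accepted and L(A) = ∅.

Yes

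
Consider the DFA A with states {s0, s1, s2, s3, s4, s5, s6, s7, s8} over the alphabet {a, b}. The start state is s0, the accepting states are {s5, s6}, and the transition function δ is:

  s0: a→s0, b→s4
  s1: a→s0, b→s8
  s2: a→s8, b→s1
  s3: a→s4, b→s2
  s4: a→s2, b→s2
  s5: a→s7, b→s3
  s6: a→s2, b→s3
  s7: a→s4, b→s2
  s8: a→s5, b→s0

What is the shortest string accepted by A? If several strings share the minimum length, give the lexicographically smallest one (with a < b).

baaa

A breadth-first search from s0 reaches an accepting state first via the path s0 → s4 → s2 → s8 → s5 on input baaa.
No string of length < 4 is accepted (BFS exhausts all shorter strings without reaching an accepting state), and baaa is the lexicographically least accepting string of length 4.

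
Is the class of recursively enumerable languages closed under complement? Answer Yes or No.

If both L and its complement were r.e., running the two recognisers in parallel would decide L, so L would be recursive; but there are r.e. languages that are not recursive (e.g. the halting problem), and their complements are therefore not r.e.

No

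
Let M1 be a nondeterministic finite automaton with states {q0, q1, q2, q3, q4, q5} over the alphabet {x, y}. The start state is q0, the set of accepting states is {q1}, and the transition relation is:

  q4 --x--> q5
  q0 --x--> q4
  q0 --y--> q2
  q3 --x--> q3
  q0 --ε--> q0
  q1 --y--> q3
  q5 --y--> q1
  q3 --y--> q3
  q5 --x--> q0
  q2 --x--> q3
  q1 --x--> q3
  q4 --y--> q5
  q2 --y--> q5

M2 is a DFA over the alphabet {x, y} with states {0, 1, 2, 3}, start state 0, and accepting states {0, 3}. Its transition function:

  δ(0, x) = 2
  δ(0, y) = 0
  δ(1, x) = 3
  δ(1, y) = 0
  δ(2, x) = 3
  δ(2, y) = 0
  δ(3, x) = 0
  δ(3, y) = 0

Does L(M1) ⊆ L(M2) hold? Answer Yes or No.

Exploring the product automaton M1 × M2 from the start pair (q0, 0), following both machines on each input symbol, reaches 11 state pairs: (q0, 0), (q4, 2), (q2, 0), (q5, 3), (q5, 0), (q3, 2), (q1, 0), (q0, 2), (q3, 3), (q3, 0), (q4, 3).
M1 accepts in {q1} and M2 accepts in {0, 3}. The reachable pairs whose M1-component is accepting are (q1, 0); in each of them the M2-component is accepting too, so the product for L(M1) \ L(M2) (M1-component accepting, M2-component rejecting) has no reachable accepting pair and the difference is empty.
Hence every string in L(M1) is also in L(M2).

Yes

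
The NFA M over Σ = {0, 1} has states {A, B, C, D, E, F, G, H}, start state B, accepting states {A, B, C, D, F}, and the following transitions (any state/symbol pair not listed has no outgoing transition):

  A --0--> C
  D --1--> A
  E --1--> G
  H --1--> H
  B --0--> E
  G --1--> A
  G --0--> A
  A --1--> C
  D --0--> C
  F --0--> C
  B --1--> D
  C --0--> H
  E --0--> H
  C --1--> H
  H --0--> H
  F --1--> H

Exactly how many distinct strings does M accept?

12

The useful subgraph on states {A, B, C, D, E, G} is acyclic, so L(M) is finite; the longest accepting path visits 5 useful states, giving maximum string length 4.
Counting accepting paths from B by length: 1 of length 0, 1 of length 1, 2 of length 2, 4 of length 3, 4 of length 4. Total 12.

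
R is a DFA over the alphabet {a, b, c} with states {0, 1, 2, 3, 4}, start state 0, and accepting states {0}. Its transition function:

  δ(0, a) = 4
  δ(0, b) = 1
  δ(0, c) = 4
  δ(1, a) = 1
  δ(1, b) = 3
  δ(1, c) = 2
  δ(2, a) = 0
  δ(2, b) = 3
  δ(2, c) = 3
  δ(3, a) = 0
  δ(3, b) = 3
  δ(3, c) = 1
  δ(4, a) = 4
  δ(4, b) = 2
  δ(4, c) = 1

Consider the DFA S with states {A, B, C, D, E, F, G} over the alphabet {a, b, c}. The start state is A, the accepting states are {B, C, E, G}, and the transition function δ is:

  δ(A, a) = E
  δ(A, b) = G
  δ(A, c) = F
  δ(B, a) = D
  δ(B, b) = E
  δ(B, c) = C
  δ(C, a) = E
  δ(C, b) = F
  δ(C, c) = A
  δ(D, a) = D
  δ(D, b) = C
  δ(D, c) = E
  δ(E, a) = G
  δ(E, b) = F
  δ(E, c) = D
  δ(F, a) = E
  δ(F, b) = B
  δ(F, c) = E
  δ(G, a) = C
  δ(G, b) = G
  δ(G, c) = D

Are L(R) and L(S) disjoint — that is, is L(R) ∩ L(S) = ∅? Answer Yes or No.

No

The string aba is accepted by both R and S.
Hence L(R) ∩ L(S) ≠ ∅.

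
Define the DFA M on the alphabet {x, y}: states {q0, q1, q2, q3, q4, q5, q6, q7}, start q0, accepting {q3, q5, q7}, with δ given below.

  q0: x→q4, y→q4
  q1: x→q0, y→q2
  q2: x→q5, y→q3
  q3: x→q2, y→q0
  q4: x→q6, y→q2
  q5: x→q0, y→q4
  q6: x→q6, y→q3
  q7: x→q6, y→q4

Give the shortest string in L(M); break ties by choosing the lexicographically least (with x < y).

A breadth-first search from q0 reaches an accepting state first via the path q0 → q4 → q6 → q3 on input xxy.
No string of length < 3 is accepted (BFS exhausts all shorter strings without reaching an accepting state), and xxy is the lexicographically least accepting string of length 3.

xxy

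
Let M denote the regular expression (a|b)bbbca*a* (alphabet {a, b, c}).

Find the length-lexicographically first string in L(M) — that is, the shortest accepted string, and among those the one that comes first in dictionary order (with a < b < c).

By inspection of the expression, no string of length less than 5 matches, and abbbc is the lexicographically first match of length 5.

abbbc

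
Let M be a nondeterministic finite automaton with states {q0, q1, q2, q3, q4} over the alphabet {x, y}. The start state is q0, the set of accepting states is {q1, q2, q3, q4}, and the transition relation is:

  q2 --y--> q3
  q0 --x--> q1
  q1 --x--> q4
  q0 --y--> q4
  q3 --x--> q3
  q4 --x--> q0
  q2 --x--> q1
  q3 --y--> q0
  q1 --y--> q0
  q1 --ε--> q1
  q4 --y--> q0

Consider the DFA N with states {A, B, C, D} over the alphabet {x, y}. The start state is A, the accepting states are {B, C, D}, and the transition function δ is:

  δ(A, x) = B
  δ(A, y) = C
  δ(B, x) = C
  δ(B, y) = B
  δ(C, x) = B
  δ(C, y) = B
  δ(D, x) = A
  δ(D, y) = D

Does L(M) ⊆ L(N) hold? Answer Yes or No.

Exploring the product automaton M × N from the start pair (q0, A), following both machines on each input symbol, reaches 7 state pairs: (q0, A), (q1, B), (q4, C), (q0, B), (q1, C), (q4, B), (q0, C).
M accepts in {q1, q2, q3, q4} and N accepts in {B, C, D}. The reachable pairs whose M-component is accepting are (q1, B), (q4, C), (q1, C), (q4, B); in each of them the N-component is accepting too, so the product for L(M) \ L(N) (M-component accepting, N-component rejecting) has no reachable accepting pair and the difference is empty.
Hence every string in L(M) is also in L(N).

Yes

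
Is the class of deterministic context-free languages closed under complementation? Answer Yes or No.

Yes

A deterministic PDA can be normalised so that it always reads its entire input (no blocking, no infinite ε-loops) and records in its finite control whether it has passed through an accepting state since the last input symbol was consumed; inverting that end-of-input verdict yields a DPDA for the complement.
So the deterministic context-free languages are closed under complement.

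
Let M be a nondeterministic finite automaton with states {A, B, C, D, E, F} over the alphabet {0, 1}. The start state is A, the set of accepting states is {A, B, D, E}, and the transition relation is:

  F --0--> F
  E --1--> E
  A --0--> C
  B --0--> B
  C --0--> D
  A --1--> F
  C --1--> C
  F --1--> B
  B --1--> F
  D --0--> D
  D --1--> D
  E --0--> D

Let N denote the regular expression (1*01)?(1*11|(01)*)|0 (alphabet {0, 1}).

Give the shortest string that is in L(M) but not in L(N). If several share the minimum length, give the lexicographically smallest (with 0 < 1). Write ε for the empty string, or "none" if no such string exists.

00

The string 00 is accepted by M but not by N.
No shorter string lies in the difference, and 00 is the lexicographically first length-2 string in L(M) \ L(N).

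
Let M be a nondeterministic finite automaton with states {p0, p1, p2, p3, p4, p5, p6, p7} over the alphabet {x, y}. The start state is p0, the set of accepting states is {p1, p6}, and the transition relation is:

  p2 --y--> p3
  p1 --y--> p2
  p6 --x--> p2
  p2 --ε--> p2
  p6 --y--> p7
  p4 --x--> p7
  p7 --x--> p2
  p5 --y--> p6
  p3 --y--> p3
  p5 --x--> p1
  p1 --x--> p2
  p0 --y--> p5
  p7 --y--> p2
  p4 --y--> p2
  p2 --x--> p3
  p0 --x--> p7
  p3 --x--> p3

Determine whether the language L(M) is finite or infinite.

finite

The useful states (reachable from p0 and able to reach an accepting state) are {p0, p1, p5, p6}.
Restricted to these states the transition graph has no cycle, so every accepting path has bounded length and L is finite.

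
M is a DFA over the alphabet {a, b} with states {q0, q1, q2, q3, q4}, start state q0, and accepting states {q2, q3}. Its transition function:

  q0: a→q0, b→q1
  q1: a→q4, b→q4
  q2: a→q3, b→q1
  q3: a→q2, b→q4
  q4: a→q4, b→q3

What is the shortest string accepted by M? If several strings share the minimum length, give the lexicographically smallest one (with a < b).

A breadth-first search from q0 reaches an accepting state first via the path q0 → q1 → q4 → q3 on input bab.
No string of length < 3 is accepted (BFS exhausts all shorter strings without reaching an accepting state), and bab is the lexicographically least accepting string of length 3.

bab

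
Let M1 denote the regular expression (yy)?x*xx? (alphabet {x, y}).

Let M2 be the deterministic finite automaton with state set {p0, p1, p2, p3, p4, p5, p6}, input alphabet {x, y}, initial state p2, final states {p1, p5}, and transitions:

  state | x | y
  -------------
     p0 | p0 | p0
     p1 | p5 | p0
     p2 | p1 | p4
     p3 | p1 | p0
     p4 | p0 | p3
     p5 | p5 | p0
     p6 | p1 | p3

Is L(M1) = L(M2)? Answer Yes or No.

Yes

Converting the expression M1 to a DFA (subset construction, then merging equivalent states) gives the minimal DFA with states {r0, r1, r2, r3, r4}, start state r0, accepting states {r1} and transitions r0: x→r1, y→r2; r1: x→r1, y→r3; r2: x→r3, y→r4; r3: x→r3, y→r3; r4: x→r1, y→r3.
Exploring the product automaton M1 × M2 from the start pair (r0, p2), following both machines on each input symbol, reaches 6 state pairs: (r0, p2), (r1, p1), (r2, p4), (r1, p5), (r3, p0), (r4, p3).
M1 accepts in {r1} and M2 accepts in {p1, p5}. In every reachable pair the two components are either both accepting — (r1, p1), (r1, p5) — or both non-accepting, so no string is accepted by exactly one of the machines: L(M1) \ L(M2) and L(M2) \ L(M1) are both empty.
Hence every string is accepted by M1 iff it is accepted by M2, and the two languages coincide.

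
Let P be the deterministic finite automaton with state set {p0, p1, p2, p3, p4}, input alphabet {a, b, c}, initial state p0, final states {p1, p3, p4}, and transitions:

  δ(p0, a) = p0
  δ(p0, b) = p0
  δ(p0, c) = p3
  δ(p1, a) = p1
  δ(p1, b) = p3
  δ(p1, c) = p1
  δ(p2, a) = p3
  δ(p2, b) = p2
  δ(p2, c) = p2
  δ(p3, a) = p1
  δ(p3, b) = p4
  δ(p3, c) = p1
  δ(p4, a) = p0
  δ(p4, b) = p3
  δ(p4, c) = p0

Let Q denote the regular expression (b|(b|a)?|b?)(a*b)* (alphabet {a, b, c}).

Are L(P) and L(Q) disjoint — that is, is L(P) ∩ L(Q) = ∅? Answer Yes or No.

Converting the expression Q to a DFA (subset construction, then merging equivalent states) gives the minimal DFA with states {q0, q1, q2, q3}, start state q0, accepting states {q0, q1} and transitions q0: a→q1, b→q1, c→q2; q1: a→q3, b→q1, c→q2; q2: a→q2, b→q2, c→q2; q3: a→q3, b→q1, c→q2.
Exploring the product automaton P × Q from the start pair (p0, q0), following both machines on each input symbol, reaches 7 state pairs: (p0, q0), (p0, q1), (p3, q2), (p0, q3), (p1, q2), (p4, q2), (p0, q2).
P accepts in {p1, p3, p4} and Q accepts in {q0, q1}; no reachable pair has both components accepting, so no string drives both machines to acceptance simultaneously and L(P) ∩ L(Q) = ∅.
So no string is accepted by both, and the intersection is empty.

Yes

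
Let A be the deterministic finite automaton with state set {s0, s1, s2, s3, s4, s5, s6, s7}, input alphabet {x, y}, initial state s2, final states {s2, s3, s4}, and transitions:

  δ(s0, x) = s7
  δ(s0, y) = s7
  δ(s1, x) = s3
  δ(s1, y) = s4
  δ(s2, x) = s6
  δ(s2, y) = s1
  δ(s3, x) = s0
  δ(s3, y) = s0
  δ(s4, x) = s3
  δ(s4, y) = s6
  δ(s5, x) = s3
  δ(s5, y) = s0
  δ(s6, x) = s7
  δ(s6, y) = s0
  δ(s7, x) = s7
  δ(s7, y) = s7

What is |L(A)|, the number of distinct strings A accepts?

The useful subgraph on states {s1, s2, s3, s4} is acyclic, so L(A) is finite; the longest accepting path visits 4 useful states, giving maximum string length 3.
Counting accepting paths from s2 by length: 1 of length 0, 2 of length 2, 1 of length 3. Total 4.

4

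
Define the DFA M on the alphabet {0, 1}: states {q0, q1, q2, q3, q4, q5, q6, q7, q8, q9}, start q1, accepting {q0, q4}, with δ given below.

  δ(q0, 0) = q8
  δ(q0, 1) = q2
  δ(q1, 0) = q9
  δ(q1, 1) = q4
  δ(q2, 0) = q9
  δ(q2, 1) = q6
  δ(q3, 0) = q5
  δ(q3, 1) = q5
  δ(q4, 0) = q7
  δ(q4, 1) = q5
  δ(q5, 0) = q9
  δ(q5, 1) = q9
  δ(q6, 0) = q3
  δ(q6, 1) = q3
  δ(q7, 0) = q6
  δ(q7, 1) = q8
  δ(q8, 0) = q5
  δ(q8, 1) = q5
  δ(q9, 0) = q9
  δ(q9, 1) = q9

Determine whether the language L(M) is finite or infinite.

The useful states (reachable from q1 and able to reach an accepting state) are {q1, q4}.
Restricted to these states the transition graph has no cycle, so every accepting path has bounded length and L is finite.

finite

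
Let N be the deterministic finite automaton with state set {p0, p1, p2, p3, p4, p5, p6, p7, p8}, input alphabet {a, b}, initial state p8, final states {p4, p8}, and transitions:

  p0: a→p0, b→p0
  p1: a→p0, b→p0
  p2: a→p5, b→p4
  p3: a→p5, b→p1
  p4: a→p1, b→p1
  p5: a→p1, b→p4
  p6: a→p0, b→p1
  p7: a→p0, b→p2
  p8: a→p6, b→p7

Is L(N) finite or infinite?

The useful states (reachable from p8 and able to reach an accepting state) are {p2, p4, p5, p7, p8}.
Restricted to these states the transition graph has no cycle, so every accepting path has bounded length and L is finite.

finite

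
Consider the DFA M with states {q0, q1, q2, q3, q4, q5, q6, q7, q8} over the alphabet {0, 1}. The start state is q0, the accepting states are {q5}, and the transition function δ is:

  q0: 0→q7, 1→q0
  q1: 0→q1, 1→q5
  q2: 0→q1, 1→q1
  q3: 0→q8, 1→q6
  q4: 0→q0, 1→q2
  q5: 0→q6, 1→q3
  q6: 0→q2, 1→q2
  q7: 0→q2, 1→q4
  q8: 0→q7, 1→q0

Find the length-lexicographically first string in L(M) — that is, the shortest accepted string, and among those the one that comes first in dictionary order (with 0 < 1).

A breadth-first search from q0 reaches an accepting state first via the path q0 → q7 → q2 → q1 → q5 on input 0001.
No string of length < 4 is accepted (BFS exhausts all shorter strings without reaching an accepting state), and 0001 is the lexicographically least accepting string of length 4.

0001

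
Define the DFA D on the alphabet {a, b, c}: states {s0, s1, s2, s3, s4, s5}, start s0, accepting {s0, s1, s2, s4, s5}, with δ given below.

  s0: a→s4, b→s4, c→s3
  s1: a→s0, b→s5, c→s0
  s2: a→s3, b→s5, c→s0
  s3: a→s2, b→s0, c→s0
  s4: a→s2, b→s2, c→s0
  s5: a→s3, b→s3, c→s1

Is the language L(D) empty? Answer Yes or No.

The empty string ε is accepted: the run s0 ends in the accepting state s0.
Since at least one string is accepted, L(D) is not empty.

No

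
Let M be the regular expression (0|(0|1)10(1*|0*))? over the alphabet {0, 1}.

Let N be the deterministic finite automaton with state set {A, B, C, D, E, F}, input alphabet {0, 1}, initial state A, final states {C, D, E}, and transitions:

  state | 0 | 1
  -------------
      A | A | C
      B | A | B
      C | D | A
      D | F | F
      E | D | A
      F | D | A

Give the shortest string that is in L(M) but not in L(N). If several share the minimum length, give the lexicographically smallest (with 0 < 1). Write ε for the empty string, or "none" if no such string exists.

ε

The empty string ε is accepted by M but not by N.
Since ε is the unique shortest string, it is the required witness.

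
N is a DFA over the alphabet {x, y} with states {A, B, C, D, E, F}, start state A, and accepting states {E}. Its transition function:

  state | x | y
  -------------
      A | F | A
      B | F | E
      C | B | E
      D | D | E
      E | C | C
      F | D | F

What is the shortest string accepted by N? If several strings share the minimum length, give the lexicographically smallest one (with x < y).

A breadth-first search from A reaches an accepting state first via the path A → F → D → E on input xxy.
No string of length < 3 is accepted (BFS exhausts all shorter strings without reaching an accepting state), and xxy is the lexicographically least accepting string of length 3.

xxy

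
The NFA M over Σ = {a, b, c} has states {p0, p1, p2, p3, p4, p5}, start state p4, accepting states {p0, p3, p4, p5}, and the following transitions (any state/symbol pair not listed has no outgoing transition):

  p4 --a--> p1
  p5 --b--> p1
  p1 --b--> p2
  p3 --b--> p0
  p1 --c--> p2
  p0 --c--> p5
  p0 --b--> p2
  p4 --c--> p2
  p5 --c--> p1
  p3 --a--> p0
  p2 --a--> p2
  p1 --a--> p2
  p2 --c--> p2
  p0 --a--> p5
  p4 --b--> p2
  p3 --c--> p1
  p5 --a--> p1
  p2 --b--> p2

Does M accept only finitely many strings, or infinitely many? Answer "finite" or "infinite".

The useful states (reachable from p4 and able to reach an accepting state) are {p4}.
Restricted to these states the transition graph has no cycle, so every accepting path has bounded length and L is finite.

finite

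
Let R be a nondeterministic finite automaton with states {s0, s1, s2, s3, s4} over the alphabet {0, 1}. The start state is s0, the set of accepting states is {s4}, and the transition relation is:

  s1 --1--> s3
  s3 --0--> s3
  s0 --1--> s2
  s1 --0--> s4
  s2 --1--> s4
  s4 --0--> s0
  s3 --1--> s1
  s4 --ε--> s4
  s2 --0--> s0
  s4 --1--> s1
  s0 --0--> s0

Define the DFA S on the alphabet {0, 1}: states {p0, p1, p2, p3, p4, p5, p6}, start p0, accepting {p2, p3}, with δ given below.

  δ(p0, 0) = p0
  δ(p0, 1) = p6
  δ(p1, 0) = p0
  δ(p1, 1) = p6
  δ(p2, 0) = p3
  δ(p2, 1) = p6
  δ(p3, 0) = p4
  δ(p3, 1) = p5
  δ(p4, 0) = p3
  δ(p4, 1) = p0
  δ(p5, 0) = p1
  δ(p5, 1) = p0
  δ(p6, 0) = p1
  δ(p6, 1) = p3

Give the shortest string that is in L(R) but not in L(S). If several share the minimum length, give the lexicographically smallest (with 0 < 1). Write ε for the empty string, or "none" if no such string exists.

The string 1110 is accepted by R but not by S.
No shorter string lies in the difference, and 1110 is the lexicographically first length-4 string in L(R) \ L(S).

1110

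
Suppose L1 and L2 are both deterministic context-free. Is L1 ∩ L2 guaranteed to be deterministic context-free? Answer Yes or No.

DCFLs are closed under complement (normalise the DPDA to read all of its input, then flip the verdict). If they were also closed under intersection, De Morgan would make them closed under union; but {aⁿbⁿ : n≥0} and {aⁿb²ⁿ : n≥0} are DCFLs (push the a's; pop one per b, respectively one per two b's) whose union no deterministic PDA accepts: a DPDA for it would have a single run on aⁿb²ⁿ, accepting after the prefix aⁿbⁿ and accepting again after n more b's; an ordinary PDA that simulates it on a's and b's and, at any moment when it is accepting, may switch to reading only a fresh letter c while feeding each c to the simulation as a b, would accept aⁱbʲcᵏ (k≥1) exactly when both aⁱbʲ and aⁱbʲ⁺ᵏ are in the language, i.e. its language intersected with the regular set a*b*c⁺ would be exactly {aⁿbⁿcⁿ : n≥1} — impossible, since context-free languages are closed under intersection with regular sets and {aⁿbⁿcⁿ} is not context-free.

No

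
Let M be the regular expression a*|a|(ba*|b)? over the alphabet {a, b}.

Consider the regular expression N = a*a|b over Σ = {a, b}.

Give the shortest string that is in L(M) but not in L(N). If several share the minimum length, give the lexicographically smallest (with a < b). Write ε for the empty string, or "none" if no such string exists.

ε

The empty string ε is accepted by M but not by N.
Since ε is the unique shortest string, it is the required witness.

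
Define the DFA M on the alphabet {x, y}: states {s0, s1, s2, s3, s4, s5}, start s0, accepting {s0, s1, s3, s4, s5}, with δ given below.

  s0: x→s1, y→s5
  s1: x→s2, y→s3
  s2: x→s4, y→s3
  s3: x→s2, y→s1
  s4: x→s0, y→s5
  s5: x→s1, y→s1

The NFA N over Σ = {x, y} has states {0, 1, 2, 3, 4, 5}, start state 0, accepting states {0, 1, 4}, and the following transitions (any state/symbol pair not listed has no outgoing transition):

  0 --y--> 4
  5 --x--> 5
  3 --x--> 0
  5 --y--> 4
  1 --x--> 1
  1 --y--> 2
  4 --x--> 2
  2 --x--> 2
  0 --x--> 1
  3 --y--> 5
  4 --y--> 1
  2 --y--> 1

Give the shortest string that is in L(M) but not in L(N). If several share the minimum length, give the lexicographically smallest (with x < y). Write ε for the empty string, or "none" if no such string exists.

The string xy is accepted by M but not by N.
No shorter string lies in the difference, and xy is the lexicographically first length-2 string in L(M) \ L(N).

xy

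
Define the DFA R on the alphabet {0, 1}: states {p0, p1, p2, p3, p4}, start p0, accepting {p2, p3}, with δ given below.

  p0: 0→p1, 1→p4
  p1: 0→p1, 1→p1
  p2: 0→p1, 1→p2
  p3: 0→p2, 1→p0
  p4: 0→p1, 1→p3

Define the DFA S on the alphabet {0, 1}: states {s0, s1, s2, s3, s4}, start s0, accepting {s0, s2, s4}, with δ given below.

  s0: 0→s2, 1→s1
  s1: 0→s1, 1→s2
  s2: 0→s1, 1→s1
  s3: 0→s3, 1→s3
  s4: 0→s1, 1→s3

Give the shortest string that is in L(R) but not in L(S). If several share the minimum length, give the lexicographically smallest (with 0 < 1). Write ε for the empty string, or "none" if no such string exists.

The string 110 is accepted by R but not by S.
No shorter string lies in the difference, and 110 is the lexicographically first length-3 string in L(R) \ L(S).

110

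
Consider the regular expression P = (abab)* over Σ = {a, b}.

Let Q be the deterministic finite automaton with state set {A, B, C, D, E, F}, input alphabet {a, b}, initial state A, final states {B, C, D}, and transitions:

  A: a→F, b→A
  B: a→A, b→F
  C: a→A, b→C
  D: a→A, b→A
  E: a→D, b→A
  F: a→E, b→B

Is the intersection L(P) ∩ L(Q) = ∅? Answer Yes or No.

Yes

Converting the expression P to a DFA (subset construction, then merging equivalent states) gives the minimal DFA with states {p0, p1, p2, p3, p4}, start state p0, accepting states {p0} and transitions p0: a→p1, b→p2; p1: a→p2, b→p3; p2: a→p2, b→p2; p3: a→p4, b→p2; p4: a→p2, b→p0.
Exploring the product automaton P × Q from the start pair (p0, A), following both machines on each input symbol, reaches 9 state pairs: (p0, A), (p1, F), (p2, A), (p2, E), (p3, B), (p2, F), (p2, D), (p4, A), (p2, B).
P accepts in {p0} and Q accepts in {B, C, D}; no reachable pair has both components accepting, so no string drives both machines to acceptance simultaneously and L(P) ∩ L(Q) = ∅.
So no string is accepted by both, and the intersection is empty.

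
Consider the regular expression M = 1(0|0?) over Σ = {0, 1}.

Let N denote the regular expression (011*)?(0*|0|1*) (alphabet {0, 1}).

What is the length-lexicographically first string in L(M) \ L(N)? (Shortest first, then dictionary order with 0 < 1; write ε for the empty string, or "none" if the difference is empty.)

10

The string 10 is accepted by M but not by N.
No shorter string lies in the difference, and 10 is the lexicographically first length-2 string in L(M) \ L(N).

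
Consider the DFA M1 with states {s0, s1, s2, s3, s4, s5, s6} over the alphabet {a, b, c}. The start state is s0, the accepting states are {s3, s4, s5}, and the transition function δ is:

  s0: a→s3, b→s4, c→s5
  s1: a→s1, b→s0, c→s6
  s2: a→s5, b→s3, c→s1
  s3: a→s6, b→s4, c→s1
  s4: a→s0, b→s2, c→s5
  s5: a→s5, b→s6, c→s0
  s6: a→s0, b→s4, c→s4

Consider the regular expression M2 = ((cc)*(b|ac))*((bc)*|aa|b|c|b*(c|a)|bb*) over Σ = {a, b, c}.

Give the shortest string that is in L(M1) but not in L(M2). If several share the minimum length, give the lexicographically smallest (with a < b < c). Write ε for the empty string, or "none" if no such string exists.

The string ab is accepted by M1 but not by M2.
No shorter string lies in the difference, and ab is the lexicographically first length-2 string in L(M1) \ L(M2).

ab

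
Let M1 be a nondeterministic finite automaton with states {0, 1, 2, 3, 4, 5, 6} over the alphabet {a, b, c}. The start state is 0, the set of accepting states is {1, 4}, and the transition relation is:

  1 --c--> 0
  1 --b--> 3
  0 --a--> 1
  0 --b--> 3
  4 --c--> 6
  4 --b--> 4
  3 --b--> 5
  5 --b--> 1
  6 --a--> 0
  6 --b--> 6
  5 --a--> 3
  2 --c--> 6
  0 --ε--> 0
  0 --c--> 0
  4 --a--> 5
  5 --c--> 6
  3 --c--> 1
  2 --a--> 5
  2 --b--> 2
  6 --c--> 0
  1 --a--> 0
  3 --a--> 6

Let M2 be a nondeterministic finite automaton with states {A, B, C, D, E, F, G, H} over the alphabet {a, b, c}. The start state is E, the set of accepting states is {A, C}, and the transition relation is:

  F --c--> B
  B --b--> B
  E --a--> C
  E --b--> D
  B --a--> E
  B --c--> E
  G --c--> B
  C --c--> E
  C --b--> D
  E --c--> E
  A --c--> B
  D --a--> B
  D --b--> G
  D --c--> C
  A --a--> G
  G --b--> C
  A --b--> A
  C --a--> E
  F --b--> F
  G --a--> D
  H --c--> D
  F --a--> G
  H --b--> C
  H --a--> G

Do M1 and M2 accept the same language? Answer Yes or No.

Exploring the product automaton M1 × M2 from the start pair (0, E), following both machines on each input symbol, reaches 5 state pairs: (0, E), (1, C), (3, D), (6, B), (5, G).
M1 accepts in {1, 4} and M2 accepts in {A, C}. In every reachable pair the two components are either both accepting — (1, C) — or both non-accepting, so no string is accepted by exactly one of the machines: L(M1) \ L(M2) and L(M2) \ L(M1) are both empty.
Hence every string is accepted by M1 iff it is accepted by M2, and the two languages coincide.

Yes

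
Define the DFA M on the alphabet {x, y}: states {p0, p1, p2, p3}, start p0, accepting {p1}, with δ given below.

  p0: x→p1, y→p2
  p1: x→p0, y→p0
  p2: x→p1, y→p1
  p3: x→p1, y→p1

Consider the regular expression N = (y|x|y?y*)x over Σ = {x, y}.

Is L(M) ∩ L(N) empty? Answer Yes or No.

The string x is accepted by both M and N.
Hence L(M) ∩ L(N) ≠ ∅.

No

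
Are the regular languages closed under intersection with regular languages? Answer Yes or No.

This is a special case of closure under intersection: the product of the two DFAs, accepting on F₁ × F₂, recognises the intersection.
So the regular languages are closed under intersection with a regular language.

Yes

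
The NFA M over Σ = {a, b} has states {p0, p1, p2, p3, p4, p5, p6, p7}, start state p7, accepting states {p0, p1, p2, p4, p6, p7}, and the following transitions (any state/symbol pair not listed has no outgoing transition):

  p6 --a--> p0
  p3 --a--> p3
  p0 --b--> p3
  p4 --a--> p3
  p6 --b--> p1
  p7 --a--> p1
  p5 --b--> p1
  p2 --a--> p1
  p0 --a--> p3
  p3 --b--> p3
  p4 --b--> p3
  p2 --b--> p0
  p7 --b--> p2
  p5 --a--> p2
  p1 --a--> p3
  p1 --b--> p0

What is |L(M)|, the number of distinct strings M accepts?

The useful subgraph on states {p0, p1, p2, p7} is acyclic, so L(M) is finite; the longest accepting path visits 4 useful states, giving maximum string length 3.
Counting accepting paths from p7 by length: 1 of length 0, 2 of length 1, 3 of length 2, 1 of length 3. Total 7.

7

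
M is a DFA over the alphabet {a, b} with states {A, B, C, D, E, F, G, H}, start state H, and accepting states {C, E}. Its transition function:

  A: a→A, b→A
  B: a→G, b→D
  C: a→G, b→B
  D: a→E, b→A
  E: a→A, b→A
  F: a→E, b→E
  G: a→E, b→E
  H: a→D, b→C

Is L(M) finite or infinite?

finite

The useful states (reachable from H and able to reach an accepting state) are {B, C, D, E, G, H}.
Restricted to these states the transition graph has no cycle, so every accepting path has bounded length and L is finite.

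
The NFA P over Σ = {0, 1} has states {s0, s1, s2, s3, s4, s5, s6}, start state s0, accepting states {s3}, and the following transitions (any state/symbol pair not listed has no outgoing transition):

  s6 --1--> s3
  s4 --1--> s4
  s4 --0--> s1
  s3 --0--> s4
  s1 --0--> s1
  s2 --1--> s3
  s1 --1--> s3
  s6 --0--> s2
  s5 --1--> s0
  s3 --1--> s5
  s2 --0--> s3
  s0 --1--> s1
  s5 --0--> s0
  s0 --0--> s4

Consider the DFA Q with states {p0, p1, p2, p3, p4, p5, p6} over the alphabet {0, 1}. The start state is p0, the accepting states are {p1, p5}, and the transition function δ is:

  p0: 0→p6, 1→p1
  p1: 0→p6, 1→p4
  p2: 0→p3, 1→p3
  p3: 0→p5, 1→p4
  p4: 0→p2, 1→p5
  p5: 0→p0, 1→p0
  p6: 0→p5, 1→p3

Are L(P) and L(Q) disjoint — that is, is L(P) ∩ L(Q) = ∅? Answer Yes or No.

The string 0001 is accepted by both P and Q.
Hence L(P) ∩ L(Q) ≠ ∅.

No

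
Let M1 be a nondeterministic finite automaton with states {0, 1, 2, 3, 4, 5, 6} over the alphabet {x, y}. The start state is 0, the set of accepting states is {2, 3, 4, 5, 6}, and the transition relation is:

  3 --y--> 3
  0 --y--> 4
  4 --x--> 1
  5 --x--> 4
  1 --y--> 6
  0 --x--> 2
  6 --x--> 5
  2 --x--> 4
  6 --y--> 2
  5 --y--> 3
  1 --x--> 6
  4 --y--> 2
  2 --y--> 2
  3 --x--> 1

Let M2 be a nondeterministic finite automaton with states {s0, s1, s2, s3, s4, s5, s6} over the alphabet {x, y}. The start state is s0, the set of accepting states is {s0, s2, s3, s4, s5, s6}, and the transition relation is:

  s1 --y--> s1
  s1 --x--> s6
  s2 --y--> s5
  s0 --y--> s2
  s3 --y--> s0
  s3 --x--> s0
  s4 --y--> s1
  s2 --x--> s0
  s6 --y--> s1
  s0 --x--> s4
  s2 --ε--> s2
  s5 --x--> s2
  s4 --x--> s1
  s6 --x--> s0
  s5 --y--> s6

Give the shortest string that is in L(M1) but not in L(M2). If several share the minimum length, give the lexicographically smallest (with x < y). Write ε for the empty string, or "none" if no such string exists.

xx

The string xx is accepted by M1 but not by M2.
No shorter string lies in the difference, and xx is the lexicographically first length-2 string in L(M1) \ L(M2).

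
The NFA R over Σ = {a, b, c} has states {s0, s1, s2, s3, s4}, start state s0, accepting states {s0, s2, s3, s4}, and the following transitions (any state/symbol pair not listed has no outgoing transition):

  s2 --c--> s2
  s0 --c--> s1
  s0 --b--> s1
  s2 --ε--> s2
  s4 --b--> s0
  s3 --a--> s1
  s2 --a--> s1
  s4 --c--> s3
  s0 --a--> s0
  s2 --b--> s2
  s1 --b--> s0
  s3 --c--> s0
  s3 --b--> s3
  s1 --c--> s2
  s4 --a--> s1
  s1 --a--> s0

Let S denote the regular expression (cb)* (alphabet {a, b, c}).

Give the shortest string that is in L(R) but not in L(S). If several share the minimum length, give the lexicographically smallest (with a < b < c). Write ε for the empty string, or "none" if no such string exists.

The string a is accepted by R but not by S.
No shorter string lies in the difference, and a is the lexicographically first length-1 string in L(R) \ L(S).

a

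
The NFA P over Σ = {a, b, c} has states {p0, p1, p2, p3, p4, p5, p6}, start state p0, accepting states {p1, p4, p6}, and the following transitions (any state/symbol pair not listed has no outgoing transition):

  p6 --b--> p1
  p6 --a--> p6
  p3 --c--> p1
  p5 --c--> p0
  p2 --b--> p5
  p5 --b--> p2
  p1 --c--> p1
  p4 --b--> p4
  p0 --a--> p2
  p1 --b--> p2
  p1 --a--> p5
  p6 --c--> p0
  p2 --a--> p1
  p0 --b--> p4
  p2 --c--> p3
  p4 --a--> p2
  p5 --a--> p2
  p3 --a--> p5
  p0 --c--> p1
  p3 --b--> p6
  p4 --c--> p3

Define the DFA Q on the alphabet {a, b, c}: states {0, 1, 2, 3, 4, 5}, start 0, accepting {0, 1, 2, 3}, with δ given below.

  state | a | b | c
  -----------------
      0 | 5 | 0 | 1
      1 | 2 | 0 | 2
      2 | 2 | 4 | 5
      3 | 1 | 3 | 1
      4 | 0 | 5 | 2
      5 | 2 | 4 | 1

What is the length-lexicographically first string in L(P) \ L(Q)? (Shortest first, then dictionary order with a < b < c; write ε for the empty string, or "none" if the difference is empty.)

The string aac is accepted by P but not by Q.
No shorter string lies in the difference, and aac is the lexicographically first length-3 string in L(P) \ L(Q).

aac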